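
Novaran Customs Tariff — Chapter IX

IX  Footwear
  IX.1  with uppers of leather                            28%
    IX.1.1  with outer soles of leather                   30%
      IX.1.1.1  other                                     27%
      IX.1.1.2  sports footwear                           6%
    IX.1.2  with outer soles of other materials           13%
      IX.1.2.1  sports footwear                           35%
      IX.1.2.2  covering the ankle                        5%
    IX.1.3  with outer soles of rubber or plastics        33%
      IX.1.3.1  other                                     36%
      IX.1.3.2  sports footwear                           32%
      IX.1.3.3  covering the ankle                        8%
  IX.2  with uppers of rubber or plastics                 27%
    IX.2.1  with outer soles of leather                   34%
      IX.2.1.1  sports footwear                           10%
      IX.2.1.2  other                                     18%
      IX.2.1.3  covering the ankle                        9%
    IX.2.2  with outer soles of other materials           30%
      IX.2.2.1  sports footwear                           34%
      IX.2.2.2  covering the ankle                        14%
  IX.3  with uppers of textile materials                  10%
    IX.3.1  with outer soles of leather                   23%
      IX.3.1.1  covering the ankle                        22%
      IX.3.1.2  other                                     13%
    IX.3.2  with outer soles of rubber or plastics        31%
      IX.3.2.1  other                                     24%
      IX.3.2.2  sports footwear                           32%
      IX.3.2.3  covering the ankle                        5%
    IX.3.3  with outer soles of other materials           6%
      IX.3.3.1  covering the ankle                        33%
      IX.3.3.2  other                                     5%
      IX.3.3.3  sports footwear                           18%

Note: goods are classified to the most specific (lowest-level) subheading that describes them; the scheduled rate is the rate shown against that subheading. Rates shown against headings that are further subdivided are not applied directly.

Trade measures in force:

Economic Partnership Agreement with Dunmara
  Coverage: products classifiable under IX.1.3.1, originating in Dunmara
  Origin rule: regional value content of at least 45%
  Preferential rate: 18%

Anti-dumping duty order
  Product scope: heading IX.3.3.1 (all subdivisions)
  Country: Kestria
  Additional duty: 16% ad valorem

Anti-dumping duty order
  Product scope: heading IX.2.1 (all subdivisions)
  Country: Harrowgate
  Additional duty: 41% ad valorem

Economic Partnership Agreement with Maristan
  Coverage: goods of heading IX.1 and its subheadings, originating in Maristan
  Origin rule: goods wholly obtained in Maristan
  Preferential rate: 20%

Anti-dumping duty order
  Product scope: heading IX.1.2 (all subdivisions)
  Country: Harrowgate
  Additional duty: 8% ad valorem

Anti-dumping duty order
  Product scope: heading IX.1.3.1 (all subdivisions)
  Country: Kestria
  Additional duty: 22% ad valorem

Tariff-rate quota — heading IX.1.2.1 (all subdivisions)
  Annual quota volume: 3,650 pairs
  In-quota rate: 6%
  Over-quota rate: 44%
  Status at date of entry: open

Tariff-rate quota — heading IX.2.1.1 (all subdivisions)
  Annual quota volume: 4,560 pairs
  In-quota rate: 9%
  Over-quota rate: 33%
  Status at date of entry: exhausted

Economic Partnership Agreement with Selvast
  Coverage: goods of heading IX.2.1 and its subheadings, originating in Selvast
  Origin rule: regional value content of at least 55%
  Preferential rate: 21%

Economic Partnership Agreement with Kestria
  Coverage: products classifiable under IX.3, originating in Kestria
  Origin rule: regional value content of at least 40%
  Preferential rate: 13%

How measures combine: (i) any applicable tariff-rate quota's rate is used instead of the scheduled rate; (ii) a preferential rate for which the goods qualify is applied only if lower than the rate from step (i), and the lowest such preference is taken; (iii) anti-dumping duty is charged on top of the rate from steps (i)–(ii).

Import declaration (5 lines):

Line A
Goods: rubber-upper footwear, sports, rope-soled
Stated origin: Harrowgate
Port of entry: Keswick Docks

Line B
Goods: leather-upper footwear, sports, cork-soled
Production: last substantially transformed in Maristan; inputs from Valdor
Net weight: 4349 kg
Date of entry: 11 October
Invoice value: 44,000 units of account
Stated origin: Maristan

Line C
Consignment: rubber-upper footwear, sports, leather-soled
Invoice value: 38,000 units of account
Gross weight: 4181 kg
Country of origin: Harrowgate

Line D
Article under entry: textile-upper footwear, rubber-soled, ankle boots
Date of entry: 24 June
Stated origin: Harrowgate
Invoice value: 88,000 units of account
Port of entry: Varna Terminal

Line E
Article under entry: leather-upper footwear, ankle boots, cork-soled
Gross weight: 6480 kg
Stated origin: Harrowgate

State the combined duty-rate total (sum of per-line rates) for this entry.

Line A: rubber-upper → IX.2; rope-soled → IX.2.2; sports → IX.2.2.1. Scheduled 34%. No special measure applies. → 34%.
Line B: leather-upper → IX.1; cork-soled → IX.1.2; sports → IX.1.2.1. Scheduled 35%. quota on IX.1.2.1 open → in-quota 6%; Maristan agreement on IX.1: not wholly obtained. → 6%.
Line C: rubber-upper → IX.2; leather-soled → IX.2.1; sports → IX.2.1.1. Scheduled 10%. quota on IX.2.1.1 exhausted → over-quota 33%; anti-dumping (Harrowgate, IX.2.1): +41%; total 33% + 41% = 74%. → 74%.
Line D: textile-upper → IX.3; rubber-soled → IX.3.2; ankle boots → IX.3.2.3. Scheduled 5%. No special measure applies. → 5%.
Line E: leather-upper → IX.1; cork-soled → IX.1.2; ankle boots → IX.1.2.2. Scheduled 5%. anti-dumping (Harrowgate, IX.1.2): +8%; total 5% + 8% = 13%. → 13%.
Sum: 34% + 6% + 74% + 5% + 13% = 132%.

132%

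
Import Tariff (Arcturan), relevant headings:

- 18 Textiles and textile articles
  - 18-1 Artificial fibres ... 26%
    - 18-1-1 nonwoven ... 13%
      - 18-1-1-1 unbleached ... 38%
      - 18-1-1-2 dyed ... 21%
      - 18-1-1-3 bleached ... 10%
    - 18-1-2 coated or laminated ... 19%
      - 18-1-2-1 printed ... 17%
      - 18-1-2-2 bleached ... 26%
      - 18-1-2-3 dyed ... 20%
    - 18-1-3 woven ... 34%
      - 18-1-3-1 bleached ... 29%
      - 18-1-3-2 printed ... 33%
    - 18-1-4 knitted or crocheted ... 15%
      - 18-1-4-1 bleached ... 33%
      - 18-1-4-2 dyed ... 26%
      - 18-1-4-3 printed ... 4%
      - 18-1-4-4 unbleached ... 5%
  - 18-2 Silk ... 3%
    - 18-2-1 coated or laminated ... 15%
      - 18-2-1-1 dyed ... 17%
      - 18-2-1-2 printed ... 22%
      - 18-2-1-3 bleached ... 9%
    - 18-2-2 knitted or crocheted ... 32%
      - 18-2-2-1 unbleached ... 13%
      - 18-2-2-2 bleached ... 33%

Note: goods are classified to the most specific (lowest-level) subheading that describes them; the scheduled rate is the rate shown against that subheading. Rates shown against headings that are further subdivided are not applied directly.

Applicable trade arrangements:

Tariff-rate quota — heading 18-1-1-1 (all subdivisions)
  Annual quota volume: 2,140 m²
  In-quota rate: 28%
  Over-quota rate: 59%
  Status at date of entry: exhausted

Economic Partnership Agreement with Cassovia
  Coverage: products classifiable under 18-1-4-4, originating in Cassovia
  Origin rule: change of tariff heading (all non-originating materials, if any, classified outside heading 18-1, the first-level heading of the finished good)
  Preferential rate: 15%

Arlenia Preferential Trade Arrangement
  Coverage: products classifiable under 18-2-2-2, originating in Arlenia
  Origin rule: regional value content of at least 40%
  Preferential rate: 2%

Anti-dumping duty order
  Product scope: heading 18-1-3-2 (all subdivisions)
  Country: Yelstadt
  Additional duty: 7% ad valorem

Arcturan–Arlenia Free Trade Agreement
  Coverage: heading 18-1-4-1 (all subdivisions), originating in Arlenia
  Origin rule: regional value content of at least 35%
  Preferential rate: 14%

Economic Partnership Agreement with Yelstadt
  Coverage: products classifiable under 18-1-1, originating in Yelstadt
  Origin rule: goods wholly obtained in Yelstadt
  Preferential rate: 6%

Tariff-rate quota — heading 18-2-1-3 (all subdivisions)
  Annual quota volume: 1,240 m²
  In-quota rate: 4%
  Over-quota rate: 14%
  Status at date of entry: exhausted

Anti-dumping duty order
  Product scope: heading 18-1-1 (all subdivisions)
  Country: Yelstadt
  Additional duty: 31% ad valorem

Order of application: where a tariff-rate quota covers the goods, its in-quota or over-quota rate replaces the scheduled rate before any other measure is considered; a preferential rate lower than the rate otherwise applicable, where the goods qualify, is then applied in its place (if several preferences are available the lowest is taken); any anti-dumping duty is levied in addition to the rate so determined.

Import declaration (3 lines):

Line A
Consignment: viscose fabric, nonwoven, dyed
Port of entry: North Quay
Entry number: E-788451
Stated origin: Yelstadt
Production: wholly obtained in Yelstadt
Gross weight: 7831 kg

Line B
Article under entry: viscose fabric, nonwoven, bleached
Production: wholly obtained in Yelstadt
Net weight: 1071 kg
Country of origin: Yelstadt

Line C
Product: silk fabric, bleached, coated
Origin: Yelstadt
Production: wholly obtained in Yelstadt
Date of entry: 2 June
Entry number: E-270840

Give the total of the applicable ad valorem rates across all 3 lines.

88%

Line A: viscose → 18-1; nonwoven → 18-1-1; dyed → 18-1-1-2. Scheduled 21%. Yelstadt agreement on 18-1-1: wholly obtained → 6% available; preferential 6%; anti-dumping (Yelstadt, 18-1-1): +31%; total 6% + 31% = 37%. → 37%.
Line B: viscose → 18-1; nonwoven → 18-1-1; bleached → 18-1-1-3. Scheduled 10%. Yelstadt agreement on 18-1-1: wholly obtained → 6% available; preferential 6%; anti-dumping (Yelstadt, 18-1-1): +31%; total 6% + 31% = 37%. → 37%.
Line C: silk → 18-2; coated → 18-2-1; bleached → 18-2-1-3. Scheduled 9%. quota on 18-2-1-3 exhausted → over-quota 14%; Yelstadt agreement on 18-1-1: 18-2-1-3 not covered. → 14%.
Sum: 37% + 37% + 14% = 88%.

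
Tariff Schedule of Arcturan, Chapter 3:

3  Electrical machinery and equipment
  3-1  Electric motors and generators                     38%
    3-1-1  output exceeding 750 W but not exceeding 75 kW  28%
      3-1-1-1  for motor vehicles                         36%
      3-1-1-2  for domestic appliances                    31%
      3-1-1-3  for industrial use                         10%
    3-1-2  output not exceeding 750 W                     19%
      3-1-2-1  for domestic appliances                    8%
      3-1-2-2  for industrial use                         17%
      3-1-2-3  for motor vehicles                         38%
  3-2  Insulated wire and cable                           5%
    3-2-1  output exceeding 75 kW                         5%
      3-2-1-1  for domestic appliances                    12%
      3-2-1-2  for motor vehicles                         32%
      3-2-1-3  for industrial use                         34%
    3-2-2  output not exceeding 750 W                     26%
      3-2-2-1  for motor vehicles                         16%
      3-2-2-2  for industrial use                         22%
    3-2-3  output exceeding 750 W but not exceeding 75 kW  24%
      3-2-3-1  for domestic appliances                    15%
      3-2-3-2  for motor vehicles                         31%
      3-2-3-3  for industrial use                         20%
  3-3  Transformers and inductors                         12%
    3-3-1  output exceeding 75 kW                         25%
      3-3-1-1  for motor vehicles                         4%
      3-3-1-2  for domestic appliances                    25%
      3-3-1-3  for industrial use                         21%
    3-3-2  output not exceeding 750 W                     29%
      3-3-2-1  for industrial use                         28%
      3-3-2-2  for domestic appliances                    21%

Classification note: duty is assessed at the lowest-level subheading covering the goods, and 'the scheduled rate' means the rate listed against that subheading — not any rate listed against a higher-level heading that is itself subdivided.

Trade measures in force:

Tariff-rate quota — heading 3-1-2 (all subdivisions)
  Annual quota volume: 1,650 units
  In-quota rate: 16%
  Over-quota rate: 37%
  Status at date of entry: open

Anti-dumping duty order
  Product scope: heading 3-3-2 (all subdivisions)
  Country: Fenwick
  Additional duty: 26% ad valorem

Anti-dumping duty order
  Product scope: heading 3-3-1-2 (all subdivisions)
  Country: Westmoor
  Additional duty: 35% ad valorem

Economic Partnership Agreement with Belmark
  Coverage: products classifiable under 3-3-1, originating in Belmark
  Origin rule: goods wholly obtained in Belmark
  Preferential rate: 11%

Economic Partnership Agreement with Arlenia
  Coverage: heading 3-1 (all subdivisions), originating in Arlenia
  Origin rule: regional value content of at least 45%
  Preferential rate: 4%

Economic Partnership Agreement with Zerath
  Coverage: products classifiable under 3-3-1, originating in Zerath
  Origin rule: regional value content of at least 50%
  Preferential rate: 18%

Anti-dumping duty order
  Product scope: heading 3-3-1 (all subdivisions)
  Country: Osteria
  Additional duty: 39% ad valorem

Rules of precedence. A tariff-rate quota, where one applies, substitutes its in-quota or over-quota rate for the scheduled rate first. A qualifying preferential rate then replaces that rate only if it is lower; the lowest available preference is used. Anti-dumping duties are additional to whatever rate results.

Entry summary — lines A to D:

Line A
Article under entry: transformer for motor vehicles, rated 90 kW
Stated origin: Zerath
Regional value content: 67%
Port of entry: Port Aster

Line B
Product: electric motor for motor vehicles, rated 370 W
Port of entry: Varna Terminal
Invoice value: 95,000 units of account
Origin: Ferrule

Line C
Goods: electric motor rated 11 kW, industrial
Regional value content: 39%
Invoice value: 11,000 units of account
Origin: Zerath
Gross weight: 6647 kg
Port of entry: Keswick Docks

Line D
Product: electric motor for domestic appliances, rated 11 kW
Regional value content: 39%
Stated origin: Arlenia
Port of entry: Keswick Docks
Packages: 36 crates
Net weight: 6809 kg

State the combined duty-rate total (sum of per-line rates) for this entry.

Line A: transformer → 3-3; rated 90 kW → 3-3-1; for motor vehicles → 3-3-1-1. Scheduled 4%. Zerath agreement on 3-3-1: RVC ≥ 50% → 18% available; preference 18% not lower than 4% → no reduction. → 4%.
Line B: electric motor → 3-1; rated 370 W → 3-1-2; for motor vehicles → 3-1-2-3. Scheduled 38%. quota on 3-1-2 open → in-quota 16%. → 16%.
Line C: electric motor → 3-1; rated 11 kW → 3-1-1; industrial → 3-1-1-3. Scheduled 10%. Zerath agreement on 3-3-1: 3-1-1-3 not covered. → 10%.
Line D: electric motor → 3-1; rated 11 kW → 3-1-1; for domestic appliances → 3-1-1-2. Scheduled 31%. Arlenia agreement on 3-1: RVC < 45%. → 31%.
Sum: 4% + 16% + 10% + 31% = 61%.

61%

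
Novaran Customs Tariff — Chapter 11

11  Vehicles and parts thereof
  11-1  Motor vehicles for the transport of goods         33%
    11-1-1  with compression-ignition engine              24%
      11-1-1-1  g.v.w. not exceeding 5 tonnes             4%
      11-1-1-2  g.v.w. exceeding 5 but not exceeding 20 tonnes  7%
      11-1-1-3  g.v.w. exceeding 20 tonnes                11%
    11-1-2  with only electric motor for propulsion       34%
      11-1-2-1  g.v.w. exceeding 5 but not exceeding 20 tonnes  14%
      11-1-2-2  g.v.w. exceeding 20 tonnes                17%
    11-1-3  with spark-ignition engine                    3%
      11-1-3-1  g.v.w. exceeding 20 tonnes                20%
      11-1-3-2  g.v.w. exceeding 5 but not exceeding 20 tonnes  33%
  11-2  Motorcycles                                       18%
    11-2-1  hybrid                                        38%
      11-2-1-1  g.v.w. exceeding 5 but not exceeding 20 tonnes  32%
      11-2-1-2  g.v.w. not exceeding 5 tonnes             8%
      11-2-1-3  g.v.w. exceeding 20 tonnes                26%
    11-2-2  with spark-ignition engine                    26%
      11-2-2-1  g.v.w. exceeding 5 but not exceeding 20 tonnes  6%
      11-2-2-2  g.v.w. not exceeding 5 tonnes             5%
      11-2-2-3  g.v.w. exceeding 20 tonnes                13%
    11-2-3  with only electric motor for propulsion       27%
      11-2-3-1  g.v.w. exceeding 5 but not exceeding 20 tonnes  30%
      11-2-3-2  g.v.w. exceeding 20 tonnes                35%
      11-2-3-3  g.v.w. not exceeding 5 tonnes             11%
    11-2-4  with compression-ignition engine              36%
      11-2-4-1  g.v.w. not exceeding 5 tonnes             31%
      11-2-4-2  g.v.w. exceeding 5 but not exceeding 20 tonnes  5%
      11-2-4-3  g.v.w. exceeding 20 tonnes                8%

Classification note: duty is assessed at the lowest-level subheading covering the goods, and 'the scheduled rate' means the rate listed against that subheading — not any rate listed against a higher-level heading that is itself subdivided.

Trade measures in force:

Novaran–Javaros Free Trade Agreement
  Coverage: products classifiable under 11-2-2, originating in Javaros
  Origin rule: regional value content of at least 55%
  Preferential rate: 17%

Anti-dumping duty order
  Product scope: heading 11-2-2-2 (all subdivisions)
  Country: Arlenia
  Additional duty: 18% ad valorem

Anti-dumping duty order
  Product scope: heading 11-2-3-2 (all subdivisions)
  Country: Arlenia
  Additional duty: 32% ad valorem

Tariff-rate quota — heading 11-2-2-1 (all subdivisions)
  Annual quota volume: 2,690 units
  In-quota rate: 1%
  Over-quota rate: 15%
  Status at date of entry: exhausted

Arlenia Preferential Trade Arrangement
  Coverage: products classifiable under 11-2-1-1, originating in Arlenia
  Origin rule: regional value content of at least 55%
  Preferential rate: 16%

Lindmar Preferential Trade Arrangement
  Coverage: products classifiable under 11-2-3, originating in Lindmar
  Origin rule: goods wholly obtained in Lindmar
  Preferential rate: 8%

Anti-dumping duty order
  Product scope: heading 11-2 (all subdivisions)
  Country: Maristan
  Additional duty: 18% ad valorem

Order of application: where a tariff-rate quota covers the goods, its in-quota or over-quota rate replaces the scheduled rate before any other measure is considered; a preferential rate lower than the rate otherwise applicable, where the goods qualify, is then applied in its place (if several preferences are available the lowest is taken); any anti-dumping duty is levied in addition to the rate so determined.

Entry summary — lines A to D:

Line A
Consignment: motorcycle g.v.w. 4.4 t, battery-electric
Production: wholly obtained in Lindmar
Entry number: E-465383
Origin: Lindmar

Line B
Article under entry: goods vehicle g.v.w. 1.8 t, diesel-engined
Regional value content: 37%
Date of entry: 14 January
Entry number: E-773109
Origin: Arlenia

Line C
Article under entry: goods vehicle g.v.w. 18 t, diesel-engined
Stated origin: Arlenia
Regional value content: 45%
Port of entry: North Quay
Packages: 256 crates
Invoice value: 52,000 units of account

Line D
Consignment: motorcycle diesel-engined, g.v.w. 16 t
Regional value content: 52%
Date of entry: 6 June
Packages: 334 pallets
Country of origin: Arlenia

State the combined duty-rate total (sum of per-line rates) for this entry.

24%

Line A: motorcycle → 11-2; battery-electric → 11-2-3; g.v.w. 4.4 t → 11-2-3-3. Scheduled 11%. Lindmar agreement on 11-2-3: wholly obtained → 8% available; preferential 8%. → 8%.
Line B: goods vehicle → 11-1; diesel-engined → 11-1-1; g.v.w. 1.8 t → 11-1-1-1. Scheduled 4%. Arlenia agreement on 11-2-1-1: 11-1-1-1 not covered. → 4%.
Line C: goods vehicle → 11-1; diesel-engined → 11-1-1; g.v.w. 18 t → 11-1-1-2. Scheduled 7%. Arlenia agreement on 11-2-1-1: 11-1-1-2 not covered. → 7%.
Line D: motorcycle → 11-2; diesel-engined → 11-2-4; g.v.w. 16 t → 11-2-4-2. Scheduled 5%. Arlenia agreement on 11-2-1-1: 11-2-4-2 not covered. → 5%.
Sum: 8% + 4% + 7% + 5% = 24%.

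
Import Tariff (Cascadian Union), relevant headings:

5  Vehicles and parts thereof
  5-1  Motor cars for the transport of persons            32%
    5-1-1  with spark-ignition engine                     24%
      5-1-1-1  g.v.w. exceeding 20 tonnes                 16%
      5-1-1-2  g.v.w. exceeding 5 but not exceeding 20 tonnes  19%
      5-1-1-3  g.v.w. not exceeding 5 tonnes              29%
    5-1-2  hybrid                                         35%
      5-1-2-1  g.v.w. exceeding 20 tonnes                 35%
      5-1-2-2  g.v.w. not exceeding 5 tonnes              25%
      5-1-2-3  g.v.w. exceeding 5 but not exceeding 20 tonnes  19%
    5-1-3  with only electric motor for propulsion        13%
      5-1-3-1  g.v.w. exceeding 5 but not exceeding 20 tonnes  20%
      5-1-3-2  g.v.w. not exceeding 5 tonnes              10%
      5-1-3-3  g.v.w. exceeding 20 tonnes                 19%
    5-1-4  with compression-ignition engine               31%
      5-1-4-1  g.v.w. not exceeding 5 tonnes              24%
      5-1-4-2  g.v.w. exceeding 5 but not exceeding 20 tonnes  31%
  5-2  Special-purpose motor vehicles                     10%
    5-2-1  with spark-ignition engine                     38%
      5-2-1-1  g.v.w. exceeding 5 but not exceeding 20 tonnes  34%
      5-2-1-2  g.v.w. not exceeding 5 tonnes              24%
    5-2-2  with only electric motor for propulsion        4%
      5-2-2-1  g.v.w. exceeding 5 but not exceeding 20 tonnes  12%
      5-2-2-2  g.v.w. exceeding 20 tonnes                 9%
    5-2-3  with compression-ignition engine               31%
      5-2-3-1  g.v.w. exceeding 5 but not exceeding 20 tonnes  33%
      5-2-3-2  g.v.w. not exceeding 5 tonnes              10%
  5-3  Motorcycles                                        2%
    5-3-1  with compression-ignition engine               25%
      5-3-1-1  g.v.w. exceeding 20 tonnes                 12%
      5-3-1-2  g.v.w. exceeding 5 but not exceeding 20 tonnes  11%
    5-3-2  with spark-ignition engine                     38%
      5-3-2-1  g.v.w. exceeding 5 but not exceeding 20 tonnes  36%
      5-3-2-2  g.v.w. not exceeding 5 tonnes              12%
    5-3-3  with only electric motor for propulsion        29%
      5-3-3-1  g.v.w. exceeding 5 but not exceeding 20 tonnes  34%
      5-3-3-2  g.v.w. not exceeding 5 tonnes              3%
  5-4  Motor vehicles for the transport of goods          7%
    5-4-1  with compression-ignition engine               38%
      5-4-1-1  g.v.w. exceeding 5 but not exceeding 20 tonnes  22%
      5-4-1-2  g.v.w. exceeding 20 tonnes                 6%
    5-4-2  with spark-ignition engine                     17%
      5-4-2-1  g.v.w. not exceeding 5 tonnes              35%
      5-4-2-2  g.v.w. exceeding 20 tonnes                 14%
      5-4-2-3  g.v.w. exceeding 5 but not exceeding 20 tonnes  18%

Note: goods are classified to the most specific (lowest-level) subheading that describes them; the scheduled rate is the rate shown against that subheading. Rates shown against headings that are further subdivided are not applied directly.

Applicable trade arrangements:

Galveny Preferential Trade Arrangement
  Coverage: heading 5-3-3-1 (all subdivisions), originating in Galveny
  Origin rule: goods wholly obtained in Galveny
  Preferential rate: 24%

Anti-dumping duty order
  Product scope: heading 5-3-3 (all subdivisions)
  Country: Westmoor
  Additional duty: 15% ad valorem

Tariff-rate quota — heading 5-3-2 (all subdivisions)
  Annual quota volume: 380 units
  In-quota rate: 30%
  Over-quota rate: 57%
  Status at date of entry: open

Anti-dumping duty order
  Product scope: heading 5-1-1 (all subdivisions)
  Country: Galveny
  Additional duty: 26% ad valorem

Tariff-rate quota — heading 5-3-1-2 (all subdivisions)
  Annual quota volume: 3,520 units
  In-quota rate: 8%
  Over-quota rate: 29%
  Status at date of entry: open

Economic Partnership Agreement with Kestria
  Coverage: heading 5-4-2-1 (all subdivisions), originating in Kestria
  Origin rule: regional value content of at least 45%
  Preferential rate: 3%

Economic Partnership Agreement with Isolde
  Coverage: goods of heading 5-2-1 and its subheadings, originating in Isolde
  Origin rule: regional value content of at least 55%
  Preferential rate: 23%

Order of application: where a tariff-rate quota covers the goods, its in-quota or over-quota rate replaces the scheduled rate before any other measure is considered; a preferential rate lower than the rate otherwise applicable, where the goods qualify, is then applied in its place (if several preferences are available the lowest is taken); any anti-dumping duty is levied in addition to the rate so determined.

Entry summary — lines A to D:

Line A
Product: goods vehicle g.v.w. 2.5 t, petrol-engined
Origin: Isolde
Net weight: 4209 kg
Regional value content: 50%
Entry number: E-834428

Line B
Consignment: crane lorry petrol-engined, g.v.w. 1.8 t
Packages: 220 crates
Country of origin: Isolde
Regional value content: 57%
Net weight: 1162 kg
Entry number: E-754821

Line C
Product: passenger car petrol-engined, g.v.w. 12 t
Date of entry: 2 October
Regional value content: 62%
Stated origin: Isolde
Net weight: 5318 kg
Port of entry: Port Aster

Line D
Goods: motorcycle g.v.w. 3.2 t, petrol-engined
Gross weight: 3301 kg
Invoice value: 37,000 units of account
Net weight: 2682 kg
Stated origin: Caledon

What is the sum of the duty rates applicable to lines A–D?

Line A: goods vehicle → 5-4; petrol-engined → 5-4-2; g.v.w. 2.5 t → 5-4-2-1. Scheduled 35%. Isolde agreement on 5-2-1: 5-4-2-1 not covered. → 35%.
Line B: crane lorry → 5-2; petrol-engined → 5-2-1; g.v.w. 1.8 t → 5-2-1-2. Scheduled 24%. Isolde agreement on 5-2-1: RVC ≥ 55% → 23% available; preferential 23%. → 23%.
Line C: passenger car → 5-1; petrol-engined → 5-1-1; g.v.w. 12 t → 5-1-1-2. Scheduled 19%. Isolde agreement on 5-2-1: 5-1-1-2 not covered. → 19%.
Line D: motorcycle → 5-3; petrol-engined → 5-3-2; g.v.w. 3.2 t → 5-3-2-2. Scheduled 12%. quota on 5-3-2 open → in-quota 30%. → 30%.
Sum: 35% + 23% + 19% + 30% = 107%.

107%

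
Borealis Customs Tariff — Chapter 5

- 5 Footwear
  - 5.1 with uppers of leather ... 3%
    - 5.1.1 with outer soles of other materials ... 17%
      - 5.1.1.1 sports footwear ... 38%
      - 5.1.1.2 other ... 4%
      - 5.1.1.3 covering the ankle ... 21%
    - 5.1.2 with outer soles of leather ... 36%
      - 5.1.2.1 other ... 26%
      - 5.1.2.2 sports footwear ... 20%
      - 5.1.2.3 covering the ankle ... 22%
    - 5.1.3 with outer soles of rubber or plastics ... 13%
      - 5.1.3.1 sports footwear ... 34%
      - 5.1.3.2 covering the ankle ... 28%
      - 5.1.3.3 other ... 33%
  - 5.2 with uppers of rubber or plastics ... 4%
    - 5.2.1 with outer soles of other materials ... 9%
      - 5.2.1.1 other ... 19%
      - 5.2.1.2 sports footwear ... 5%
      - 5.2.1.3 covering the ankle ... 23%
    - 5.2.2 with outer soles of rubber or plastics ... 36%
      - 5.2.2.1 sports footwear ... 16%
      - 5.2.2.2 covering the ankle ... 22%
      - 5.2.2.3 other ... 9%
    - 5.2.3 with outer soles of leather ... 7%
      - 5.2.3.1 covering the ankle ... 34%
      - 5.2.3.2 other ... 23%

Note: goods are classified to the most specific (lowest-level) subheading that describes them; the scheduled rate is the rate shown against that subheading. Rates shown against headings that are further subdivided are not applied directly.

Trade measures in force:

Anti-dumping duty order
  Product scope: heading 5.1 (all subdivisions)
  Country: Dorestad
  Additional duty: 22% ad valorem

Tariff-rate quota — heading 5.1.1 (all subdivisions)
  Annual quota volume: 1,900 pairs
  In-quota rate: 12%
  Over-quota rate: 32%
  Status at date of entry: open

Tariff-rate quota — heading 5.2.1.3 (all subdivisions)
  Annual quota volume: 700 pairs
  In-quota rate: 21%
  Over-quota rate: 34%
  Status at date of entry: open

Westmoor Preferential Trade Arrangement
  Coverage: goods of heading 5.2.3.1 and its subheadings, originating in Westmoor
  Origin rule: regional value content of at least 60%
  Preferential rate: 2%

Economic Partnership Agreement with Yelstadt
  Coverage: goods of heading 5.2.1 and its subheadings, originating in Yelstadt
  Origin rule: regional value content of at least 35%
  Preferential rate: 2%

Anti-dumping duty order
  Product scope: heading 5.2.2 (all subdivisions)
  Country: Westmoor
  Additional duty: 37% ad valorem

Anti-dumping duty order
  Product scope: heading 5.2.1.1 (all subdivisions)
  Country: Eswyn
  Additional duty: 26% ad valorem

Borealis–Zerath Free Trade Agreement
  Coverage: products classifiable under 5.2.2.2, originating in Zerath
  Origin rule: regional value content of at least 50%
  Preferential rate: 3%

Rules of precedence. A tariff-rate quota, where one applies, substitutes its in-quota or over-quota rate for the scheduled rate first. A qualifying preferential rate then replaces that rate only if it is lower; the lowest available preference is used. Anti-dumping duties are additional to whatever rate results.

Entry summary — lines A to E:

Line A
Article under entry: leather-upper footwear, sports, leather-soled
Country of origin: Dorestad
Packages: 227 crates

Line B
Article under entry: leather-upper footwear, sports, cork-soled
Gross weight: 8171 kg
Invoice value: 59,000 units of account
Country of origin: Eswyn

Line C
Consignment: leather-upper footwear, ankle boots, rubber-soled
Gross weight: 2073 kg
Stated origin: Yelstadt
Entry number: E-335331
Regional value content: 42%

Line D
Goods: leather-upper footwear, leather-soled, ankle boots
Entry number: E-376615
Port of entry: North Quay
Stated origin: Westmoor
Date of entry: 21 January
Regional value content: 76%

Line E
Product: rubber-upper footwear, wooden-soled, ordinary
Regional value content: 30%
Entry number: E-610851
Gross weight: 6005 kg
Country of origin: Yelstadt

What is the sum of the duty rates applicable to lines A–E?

Line A: leather-upper → 5.1; leather-soled → 5.1.2; sports → 5.1.2.2. Scheduled 20%. anti-dumping (Dorestad, 5.1): +22%; total 20% + 22% = 42%. → 42%.
Line B: leather-upper → 5.1; cork-soled → 5.1.1; sports → 5.1.1.1. Scheduled 38%. quota on 5.1.1 open → in-quota 12%. → 12%.
Line C: leather-upper → 5.1; rubber-soled → 5.1.3; ankle boots → 5.1.3.2. Scheduled 28%. Yelstadt agreement on 5.2.1: 5.1.3.2 not covered. → 28%.
Line D: leather-upper → 5.1; leather-soled → 5.1.2; ankle boots → 5.1.2.3. Scheduled 22%. Westmoor agreement on 5.2.3.1: 5.1.2.3 not covered. → 22%.
Line E: rubber-upper → 5.2; wooden-soled → 5.2.1; ordinary → 5.2.1.1. Scheduled 19%. Yelstadt agreement on 5.2.1: RVC < 35%. → 19%.
Sum: 42% + 12% + 28% + 22% + 19% = 123%.

123%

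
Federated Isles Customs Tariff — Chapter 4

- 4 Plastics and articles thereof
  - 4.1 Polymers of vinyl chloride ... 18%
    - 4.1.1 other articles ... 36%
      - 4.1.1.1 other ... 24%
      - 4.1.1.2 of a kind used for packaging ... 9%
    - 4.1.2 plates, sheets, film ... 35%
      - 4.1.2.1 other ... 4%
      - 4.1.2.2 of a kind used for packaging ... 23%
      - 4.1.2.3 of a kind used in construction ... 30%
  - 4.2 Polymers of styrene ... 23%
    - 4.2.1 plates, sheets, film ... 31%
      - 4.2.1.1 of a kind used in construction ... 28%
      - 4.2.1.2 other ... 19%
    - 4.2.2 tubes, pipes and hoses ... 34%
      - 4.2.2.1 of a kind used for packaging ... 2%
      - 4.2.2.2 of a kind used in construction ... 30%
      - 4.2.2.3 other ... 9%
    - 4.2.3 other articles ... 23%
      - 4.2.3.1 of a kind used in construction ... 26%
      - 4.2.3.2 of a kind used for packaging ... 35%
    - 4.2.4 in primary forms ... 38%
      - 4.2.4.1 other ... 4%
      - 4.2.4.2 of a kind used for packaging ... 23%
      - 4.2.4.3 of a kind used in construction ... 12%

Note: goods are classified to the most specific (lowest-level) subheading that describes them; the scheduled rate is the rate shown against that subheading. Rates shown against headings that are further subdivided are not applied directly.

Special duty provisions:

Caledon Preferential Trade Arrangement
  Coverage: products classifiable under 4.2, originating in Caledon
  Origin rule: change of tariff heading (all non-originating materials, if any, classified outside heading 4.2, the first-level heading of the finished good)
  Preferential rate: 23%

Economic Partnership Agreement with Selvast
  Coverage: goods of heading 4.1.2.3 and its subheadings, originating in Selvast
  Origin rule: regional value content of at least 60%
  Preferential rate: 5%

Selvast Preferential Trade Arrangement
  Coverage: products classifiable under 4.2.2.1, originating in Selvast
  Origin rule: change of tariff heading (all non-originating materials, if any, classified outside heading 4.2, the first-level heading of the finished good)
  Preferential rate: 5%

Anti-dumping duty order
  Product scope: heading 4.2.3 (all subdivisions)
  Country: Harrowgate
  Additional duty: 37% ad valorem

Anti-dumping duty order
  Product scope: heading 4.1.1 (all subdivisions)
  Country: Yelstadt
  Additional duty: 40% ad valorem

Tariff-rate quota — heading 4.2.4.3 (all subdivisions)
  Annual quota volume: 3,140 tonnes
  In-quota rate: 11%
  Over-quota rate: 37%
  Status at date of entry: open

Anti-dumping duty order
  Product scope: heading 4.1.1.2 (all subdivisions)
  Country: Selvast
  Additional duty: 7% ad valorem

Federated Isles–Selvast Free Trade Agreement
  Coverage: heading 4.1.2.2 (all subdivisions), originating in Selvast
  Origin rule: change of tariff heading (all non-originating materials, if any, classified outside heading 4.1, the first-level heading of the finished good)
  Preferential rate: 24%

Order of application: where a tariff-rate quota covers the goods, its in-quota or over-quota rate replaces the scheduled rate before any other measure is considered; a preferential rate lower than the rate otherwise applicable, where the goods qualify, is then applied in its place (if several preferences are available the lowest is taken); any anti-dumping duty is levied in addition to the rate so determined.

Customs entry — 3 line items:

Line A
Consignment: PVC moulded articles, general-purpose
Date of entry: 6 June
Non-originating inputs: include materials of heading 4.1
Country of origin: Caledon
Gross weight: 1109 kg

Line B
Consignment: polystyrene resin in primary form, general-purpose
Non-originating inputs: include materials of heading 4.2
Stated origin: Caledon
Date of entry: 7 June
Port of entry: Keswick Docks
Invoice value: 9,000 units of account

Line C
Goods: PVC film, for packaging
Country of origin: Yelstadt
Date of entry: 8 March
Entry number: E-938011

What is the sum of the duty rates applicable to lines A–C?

51%

Line A: PVC → 4.1; moulded articles → 4.1.1; general-purpose → 4.1.1.1. Scheduled 24%. Caledon agreement on 4.2: 4.1.1.1 not covered. → 24%.
Line B: polystyrene → 4.2; resin in primary form → 4.2.4; general-purpose → 4.2.4.1. Scheduled 4%. Caledon agreement on 4.2: CTH not met. → 4%.
Line C: PVC → 4.1; film → 4.1.2; for packaging → 4.1.2.2. Scheduled 23%. No special measure applies. → 23%.
Sum: 24% + 4% + 23% = 51%.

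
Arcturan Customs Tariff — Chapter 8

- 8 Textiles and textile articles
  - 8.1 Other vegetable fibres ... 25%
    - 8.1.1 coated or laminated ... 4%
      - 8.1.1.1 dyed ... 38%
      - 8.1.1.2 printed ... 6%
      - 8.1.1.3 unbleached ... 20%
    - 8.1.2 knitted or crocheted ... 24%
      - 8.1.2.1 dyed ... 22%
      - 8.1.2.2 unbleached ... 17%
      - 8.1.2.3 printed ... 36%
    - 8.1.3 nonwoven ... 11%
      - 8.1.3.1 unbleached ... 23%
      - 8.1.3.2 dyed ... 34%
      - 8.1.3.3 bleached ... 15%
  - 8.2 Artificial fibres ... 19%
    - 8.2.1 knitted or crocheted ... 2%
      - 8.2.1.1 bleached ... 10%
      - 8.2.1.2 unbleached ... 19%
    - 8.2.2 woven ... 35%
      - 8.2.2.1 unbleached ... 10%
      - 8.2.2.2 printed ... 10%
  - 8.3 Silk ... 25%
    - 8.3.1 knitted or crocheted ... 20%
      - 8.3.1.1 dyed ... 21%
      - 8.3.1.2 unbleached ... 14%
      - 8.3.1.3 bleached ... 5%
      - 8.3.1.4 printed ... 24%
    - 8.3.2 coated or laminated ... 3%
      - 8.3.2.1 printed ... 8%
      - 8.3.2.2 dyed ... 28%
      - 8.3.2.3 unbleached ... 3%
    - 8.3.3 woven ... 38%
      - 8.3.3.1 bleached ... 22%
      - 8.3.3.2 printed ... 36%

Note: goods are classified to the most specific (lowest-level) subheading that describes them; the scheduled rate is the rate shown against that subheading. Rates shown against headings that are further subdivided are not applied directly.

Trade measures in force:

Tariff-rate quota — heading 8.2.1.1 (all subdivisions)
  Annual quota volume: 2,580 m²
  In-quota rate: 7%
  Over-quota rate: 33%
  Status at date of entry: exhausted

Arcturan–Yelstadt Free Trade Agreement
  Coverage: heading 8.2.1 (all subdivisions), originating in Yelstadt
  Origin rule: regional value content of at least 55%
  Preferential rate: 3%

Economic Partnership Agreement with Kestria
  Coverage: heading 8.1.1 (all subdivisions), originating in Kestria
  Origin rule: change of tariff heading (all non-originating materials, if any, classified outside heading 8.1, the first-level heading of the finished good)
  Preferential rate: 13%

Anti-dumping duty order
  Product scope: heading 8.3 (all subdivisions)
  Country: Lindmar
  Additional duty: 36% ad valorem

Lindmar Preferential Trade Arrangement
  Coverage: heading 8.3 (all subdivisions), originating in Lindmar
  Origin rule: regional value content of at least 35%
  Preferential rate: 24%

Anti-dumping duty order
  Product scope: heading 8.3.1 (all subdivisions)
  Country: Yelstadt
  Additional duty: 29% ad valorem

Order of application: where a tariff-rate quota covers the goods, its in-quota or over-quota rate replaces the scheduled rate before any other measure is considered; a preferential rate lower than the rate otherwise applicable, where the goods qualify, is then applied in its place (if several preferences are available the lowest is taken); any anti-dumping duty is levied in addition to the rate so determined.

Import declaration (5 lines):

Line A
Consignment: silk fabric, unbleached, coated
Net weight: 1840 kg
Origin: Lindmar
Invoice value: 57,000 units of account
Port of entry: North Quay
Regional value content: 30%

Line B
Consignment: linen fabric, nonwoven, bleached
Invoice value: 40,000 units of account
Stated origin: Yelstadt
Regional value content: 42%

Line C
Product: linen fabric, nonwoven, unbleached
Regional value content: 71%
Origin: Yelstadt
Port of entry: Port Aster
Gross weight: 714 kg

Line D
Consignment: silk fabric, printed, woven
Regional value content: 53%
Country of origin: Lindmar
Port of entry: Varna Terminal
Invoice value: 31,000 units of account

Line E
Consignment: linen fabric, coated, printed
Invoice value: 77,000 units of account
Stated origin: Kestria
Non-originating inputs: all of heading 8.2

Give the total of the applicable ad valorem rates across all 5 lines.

143%

Line A: silk → 8.3; coated → 8.3.2; unbleached → 8.3.2.3. Scheduled 3%. Lindmar agreement on 8.3: RVC < 35%; anti-dumping (Lindmar, 8.3): +36%; total 3% + 36% = 39%. → 39%.
Line B: linen → 8.1; nonwoven → 8.1.3; bleached → 8.1.3.3. Scheduled 15%. Yelstadt agreement on 8.2.1: 8.1.3.3 not covered. → 15%.
Line C: linen → 8.1; nonwoven → 8.1.3; unbleached → 8.1.3.1. Scheduled 23%. Yelstadt agreement on 8.2.1: 8.1.3.1 not covered. → 23%.
Line D: silk → 8.3; woven → 8.3.3; printed → 8.3.3.2. Scheduled 36%. Lindmar agreement on 8.3: RVC ≥ 35% → 24% available; preferential 24%; anti-dumping (Lindmar, 8.3): +36%; total 24% + 36% = 60%. → 60%.
Line E: linen → 8.1; coated → 8.1.1; printed → 8.1.1.2. Scheduled 6%. Kestria agreement on 8.1.1: CTH met → 13% available; preference 13% not lower than 6% → no reduction. → 6%.
Sum: 39% + 15% + 23% + 60% + 6% = 143%.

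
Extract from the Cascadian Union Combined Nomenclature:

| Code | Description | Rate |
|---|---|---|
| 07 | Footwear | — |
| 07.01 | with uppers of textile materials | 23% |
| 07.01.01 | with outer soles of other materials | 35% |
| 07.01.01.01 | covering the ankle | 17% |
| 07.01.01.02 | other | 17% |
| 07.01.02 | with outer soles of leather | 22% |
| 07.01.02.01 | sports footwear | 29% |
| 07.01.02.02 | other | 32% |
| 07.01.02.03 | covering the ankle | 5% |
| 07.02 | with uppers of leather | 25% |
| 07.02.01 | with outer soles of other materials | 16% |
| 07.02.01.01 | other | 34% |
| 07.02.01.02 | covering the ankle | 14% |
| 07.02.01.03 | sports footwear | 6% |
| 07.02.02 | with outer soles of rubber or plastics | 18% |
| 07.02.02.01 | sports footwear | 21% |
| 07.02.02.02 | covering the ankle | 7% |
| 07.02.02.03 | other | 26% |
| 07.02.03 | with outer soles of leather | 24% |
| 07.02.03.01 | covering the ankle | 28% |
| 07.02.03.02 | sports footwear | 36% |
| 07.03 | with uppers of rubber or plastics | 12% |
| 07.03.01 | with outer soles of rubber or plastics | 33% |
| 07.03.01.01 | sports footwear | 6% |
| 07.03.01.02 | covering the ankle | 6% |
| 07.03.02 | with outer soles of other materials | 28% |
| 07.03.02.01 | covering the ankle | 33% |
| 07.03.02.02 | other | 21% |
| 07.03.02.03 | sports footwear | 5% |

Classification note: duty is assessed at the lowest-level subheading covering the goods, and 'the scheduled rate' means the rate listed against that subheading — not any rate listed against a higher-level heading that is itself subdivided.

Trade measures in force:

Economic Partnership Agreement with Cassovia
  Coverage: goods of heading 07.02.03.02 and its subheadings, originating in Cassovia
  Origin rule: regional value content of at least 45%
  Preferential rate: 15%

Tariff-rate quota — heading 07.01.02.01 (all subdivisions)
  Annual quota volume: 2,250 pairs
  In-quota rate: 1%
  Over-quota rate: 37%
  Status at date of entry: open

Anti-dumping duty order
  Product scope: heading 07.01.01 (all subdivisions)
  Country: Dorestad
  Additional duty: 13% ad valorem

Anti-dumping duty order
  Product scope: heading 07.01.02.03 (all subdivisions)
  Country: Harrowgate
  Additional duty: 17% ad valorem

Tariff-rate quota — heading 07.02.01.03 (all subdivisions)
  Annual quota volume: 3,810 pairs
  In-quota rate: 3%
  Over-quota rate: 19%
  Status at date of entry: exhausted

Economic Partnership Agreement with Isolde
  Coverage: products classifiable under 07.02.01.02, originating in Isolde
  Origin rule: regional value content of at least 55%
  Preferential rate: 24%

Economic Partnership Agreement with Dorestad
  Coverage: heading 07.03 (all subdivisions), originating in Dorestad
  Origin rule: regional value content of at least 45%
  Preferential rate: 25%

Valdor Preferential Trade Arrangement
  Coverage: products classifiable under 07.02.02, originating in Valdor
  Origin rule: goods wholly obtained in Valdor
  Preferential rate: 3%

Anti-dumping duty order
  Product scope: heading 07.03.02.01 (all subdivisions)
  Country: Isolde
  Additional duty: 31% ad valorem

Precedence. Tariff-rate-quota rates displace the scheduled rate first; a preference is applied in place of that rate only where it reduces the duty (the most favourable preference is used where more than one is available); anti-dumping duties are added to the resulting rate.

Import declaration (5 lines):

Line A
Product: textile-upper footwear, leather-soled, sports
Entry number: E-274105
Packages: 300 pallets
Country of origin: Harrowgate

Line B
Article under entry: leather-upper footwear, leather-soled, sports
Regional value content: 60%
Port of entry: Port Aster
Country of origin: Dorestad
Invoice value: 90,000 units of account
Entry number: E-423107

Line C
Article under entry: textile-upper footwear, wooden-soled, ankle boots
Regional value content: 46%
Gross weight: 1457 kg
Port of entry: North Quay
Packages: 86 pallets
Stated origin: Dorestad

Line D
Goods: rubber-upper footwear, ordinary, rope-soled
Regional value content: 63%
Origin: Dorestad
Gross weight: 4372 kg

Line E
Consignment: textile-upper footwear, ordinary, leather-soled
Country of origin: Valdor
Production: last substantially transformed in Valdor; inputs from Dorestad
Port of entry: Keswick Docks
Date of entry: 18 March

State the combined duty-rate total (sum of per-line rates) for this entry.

Line A: textile-upper → 07.01; leather-soled → 07.01.02; sports → 07.01.02.01. Scheduled 29%. quota on 07.01.02.01 open → in-quota 1%. → 1%.
Line B: leather-upper → 07.02; leather-soled → 07.02.03; sports → 07.02.03.02. Scheduled 36%. Dorestad agreement on 07.03: 07.02.03.02 not covered. → 36%.
Line C: textile-upper → 07.01; wooden-soled → 07.01.01; ankle boots → 07.01.01.01. Scheduled 17%. Dorestad agreement on 07.03: 07.01.01.01 not covered; anti-dumping (Dorestad, 07.01.01): +13%; total 17% + 13% = 30%. → 30%.
Line D: rubber-upper → 07.03; rope-soled → 07.03.02; ordinary → 07.03.02.02. Scheduled 21%. Dorestad agreement on 07.03: RVC ≥ 45% → 25% available; preference 25% not lower than 21% → no reduction. → 21%.
Line E: textile-upper → 07.01; leather-soled → 07.01.02; ordinary → 07.01.02.02. Scheduled 32%. Valdor agreement on 07.02.02: 07.01.02.02 not covered. → 32%.
Sum: 1% + 36% + 30% + 21% + 32% = 120%.

120%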